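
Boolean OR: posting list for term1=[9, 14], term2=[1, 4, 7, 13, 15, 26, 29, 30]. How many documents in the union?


Boolean OR: find union of posting lists
term1 docs: [9, 14]
term2 docs: [1, 4, 7, 13, 15, 26, 29, 30]
Union: [1, 4, 7, 9, 13, 14, 15, 26, 29, 30]
|union| = 10

10


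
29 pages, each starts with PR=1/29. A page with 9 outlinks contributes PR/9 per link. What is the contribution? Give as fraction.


Initial PR = 1/29 = 1/29
Outlinks = 9
Contribution per link = PR / outlinks
= 1/29 / 9
= 1/261

1/261


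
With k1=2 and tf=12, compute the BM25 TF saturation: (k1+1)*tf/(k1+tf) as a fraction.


BM25 TF component = (k1+1)*tf / (k1+tf)
k1 = 2, tf = 12
Numerator = (2+1)*12 = 36
Denominator = 2 + 12 = 14
= 36/14 = 18/7

18/7


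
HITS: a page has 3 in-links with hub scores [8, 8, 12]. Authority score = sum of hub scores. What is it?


Authority = sum of hub scores of in-linkers
In-link 1: hub score = 8
In-link 2: hub score = 8
In-link 3: hub score = 12
Authority = 8 + 8 + 12 = 28

28


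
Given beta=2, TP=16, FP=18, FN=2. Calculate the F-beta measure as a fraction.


P = TP/(TP+FP) = 16/34 = 8/17
R = TP/(TP+FN) = 16/18 = 8/9
beta^2 = 2^2 = 4
(1 + beta^2) = 5
Numerator = (1+beta^2)*P*R = 320/153
Denominator = beta^2*P + R = 32/17 + 8/9 = 424/153
F_beta = 40/53

40/53


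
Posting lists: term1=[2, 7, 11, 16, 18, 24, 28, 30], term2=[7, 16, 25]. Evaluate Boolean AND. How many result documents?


Boolean AND: find intersection of posting lists
term1 docs: [2, 7, 11, 16, 18, 24, 28, 30]
term2 docs: [7, 16, 25]
Intersection: [7, 16]
|intersection| = 2

2


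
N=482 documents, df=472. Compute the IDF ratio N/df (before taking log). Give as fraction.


IDF ratio = N / df
= 482 / 472
= 241/236

241/236


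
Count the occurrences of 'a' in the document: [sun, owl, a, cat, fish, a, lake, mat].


Document has 8 words
Scanning for 'a':
Found at positions: [2, 5]
Count = 2

2


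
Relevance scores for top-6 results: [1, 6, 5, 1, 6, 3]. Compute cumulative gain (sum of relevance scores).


Cumulative Gain = sum of relevance scores
Position 1: rel=1, running sum=1
Position 2: rel=6, running sum=7
Position 3: rel=5, running sum=12
Position 4: rel=1, running sum=13
Position 5: rel=6, running sum=19
Position 6: rel=3, running sum=22
CG = 22

22


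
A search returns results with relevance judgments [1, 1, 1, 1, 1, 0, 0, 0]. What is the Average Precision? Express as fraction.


Computing P@k for each relevant position:
Position 1: relevant, P@1 = 1/1 = 1
Position 2: relevant, P@2 = 2/2 = 1
Position 3: relevant, P@3 = 3/3 = 1
Position 4: relevant, P@4 = 4/4 = 1
Position 5: relevant, P@5 = 5/5 = 1
Position 6: not relevant
Position 7: not relevant
Position 8: not relevant
Sum of P@k = 1 + 1 + 1 + 1 + 1 = 5
AP = 5 / 5 = 1

1


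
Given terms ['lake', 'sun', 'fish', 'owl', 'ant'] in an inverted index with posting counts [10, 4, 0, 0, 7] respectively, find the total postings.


Summing posting list sizes:
'lake': 10 postings
'sun': 4 postings
'fish': 0 postings
'owl': 0 postings
'ant': 7 postings
Total = 10 + 4 + 0 + 0 + 7 = 21

21


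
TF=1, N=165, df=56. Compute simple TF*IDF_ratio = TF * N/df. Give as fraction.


TF * (N/df)
= 1 * (165/56)
= 1 * 165/56
= 165/56

165/56


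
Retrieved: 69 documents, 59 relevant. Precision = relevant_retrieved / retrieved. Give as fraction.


Precision = relevant_retrieved / total_retrieved
= 59 / 69
= 59 / (59 + 10)
= 59/69

59/69


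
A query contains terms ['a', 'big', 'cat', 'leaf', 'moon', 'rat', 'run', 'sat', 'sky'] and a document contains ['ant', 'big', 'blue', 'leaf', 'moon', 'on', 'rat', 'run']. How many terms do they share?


Query terms: ['a', 'big', 'cat', 'leaf', 'moon', 'rat', 'run', 'sat', 'sky']
Document terms: ['ant', 'big', 'blue', 'leaf', 'moon', 'on', 'rat', 'run']
Common terms: ['big', 'leaf', 'moon', 'rat', 'run']
Overlap count = 5

5


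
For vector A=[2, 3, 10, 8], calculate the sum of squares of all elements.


|A|^2 = sum of squared components
A[0]^2 = 2^2 = 4
A[1]^2 = 3^2 = 9
A[2]^2 = 10^2 = 100
A[3]^2 = 8^2 = 64
Sum = 4 + 9 + 100 + 64 = 177

177


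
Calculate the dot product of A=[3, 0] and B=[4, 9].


Dot product = sum of element-wise products
A[0]*B[0] = 3*4 = 12
A[1]*B[1] = 0*9 = 0
Sum = 12 + 0 = 12

12


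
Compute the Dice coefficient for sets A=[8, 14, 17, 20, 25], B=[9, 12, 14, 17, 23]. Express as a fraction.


A intersect B = [14, 17]
|A intersect B| = 2
|A| = 5, |B| = 5
Dice = 2*2 / (5+5)
= 4 / 10 = 2/5

2/5


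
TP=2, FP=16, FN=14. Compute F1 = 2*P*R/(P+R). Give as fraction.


F1 = 2 * P * R / (P + R)
P = TP/(TP+FP) = 2/18 = 1/9
R = TP/(TP+FN) = 2/16 = 1/8
2 * P * R = 2 * 1/9 * 1/8 = 1/36
P + R = 1/9 + 1/8 = 17/72
F1 = 1/36 / 17/72 = 2/17

2/17


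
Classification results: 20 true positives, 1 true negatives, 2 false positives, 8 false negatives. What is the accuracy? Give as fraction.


Accuracy = (TP + TN) / (TP + TN + FP + FN)
TP + TN = 20 + 1 = 21
Total = 20 + 1 + 2 + 8 = 31
Accuracy = 21 / 31 = 21/31

21/31


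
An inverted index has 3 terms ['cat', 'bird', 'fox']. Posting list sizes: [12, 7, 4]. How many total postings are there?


Summing posting list sizes:
'cat': 12 postings
'bird': 7 postings
'fox': 4 postings
Total = 12 + 7 + 4 = 23

23


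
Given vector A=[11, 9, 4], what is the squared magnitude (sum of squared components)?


|A|^2 = sum of squared components
A[0]^2 = 11^2 = 121
A[1]^2 = 9^2 = 81
A[2]^2 = 4^2 = 16
Sum = 121 + 81 + 16 = 218

218


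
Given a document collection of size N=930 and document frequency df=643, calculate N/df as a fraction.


IDF ratio = N / df
= 930 / 643
= 930/643

930/643


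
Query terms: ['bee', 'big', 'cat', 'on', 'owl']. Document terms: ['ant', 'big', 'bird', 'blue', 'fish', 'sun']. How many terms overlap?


Query terms: ['bee', 'big', 'cat', 'on', 'owl']
Document terms: ['ant', 'big', 'bird', 'blue', 'fish', 'sun']
Common terms: ['big']
Overlap count = 1

1


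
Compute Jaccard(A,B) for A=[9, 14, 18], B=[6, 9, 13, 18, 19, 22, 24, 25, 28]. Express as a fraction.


A intersect B = [9, 18]
|A intersect B| = 2
A union B = [6, 9, 13, 14, 18, 19, 22, 24, 25, 28]
|A union B| = 10
Jaccard = 2/10 = 1/5

1/5


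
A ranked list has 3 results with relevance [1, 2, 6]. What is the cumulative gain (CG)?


Cumulative Gain = sum of relevance scores
Position 1: rel=1, running sum=1
Position 2: rel=2, running sum=3
Position 3: rel=6, running sum=9
CG = 9

9


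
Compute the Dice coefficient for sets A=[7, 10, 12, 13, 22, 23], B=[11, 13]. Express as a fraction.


A intersect B = [13]
|A intersect B| = 1
|A| = 6, |B| = 2
Dice = 2*1 / (6+2)
= 2 / 8 = 1/4

1/4


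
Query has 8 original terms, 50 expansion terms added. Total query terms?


Original terms: 8
Expansion terms: 50
Total = 8 + 50 = 58

58


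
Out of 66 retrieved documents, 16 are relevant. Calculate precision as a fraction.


Precision = relevant_retrieved / total_retrieved
= 16 / 66
= 16 / (16 + 50)
= 8/33

8/33


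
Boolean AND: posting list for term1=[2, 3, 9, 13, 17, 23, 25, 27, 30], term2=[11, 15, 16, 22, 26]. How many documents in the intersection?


Boolean AND: find intersection of posting lists
term1 docs: [2, 3, 9, 13, 17, 23, 25, 27, 30]
term2 docs: [11, 15, 16, 22, 26]
Intersection: []
|intersection| = 0

0


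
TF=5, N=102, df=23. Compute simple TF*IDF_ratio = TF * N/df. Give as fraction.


TF * (N/df)
= 5 * (102/23)
= 5 * 102/23
= 510/23

510/23


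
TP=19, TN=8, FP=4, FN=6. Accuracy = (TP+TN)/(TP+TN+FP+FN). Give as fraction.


Accuracy = (TP + TN) / (TP + TN + FP + FN)
TP + TN = 19 + 8 = 27
Total = 19 + 8 + 4 + 6 = 37
Accuracy = 27 / 37 = 27/37

27/37


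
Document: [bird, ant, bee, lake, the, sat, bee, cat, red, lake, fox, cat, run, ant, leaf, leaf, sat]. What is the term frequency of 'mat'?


Document has 17 words
Scanning for 'mat':
Term not found in document
Count = 0

0


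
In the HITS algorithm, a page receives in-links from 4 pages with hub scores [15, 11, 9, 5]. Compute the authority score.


Authority = sum of hub scores of in-linkers
In-link 1: hub score = 15
In-link 2: hub score = 11
In-link 3: hub score = 9
In-link 4: hub score = 5
Authority = 15 + 11 + 9 + 5 = 40

40


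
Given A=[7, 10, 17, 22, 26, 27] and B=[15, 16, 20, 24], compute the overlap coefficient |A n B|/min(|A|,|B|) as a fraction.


A intersect B = []
|A intersect B| = 0
min(|A|, |B|) = min(6, 4) = 4
Overlap = 0 / 4 = 0

0


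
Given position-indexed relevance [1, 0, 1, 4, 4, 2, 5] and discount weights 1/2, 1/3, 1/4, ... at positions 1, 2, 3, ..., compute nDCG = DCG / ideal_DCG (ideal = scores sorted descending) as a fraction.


Position discount weights w_i = 1/(i+1) for i=1..7:
Weights = [1/2, 1/3, 1/4, 1/5, 1/6, 1/7, 1/8]
Actual relevance: [1, 0, 1, 4, 4, 2, 5]
DCG = 1/2 + 0/3 + 1/4 + 4/5 + 4/6 + 2/7 + 5/8 = 2627/840
Ideal relevance (sorted desc): [5, 4, 4, 2, 1, 1, 0]
Ideal DCG = 5/2 + 4/3 + 4/4 + 2/5 + 1/6 + 1/7 + 0/8 = 194/35
nDCG = DCG / ideal_DCG = 2627/840 / 194/35 = 2627/4656

2627/4656


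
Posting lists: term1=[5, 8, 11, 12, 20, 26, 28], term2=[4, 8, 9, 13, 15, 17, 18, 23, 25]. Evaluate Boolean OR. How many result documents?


Boolean OR: find union of posting lists
term1 docs: [5, 8, 11, 12, 20, 26, 28]
term2 docs: [4, 8, 9, 13, 15, 17, 18, 23, 25]
Union: [4, 5, 8, 9, 11, 12, 13, 15, 17, 18, 20, 23, 25, 26, 28]
|union| = 15

15


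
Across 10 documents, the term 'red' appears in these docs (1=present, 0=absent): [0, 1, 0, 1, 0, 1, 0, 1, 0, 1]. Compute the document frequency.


Checking each document for 'red':
Doc 1: absent
Doc 2: present
Doc 3: absent
Doc 4: present
Doc 5: absent
Doc 6: present
Doc 7: absent
Doc 8: present
Doc 9: absent
Doc 10: present
df = sum of presences = 0 + 1 + 0 + 1 + 0 + 1 + 0 + 1 + 0 + 1 = 5

5


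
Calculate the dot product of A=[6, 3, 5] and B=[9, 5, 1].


Dot product = sum of element-wise products
A[0]*B[0] = 6*9 = 54
A[1]*B[1] = 3*5 = 15
A[2]*B[2] = 5*1 = 5
Sum = 54 + 15 + 5 = 74

74


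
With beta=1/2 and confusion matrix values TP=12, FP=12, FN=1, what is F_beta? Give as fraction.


P = TP/(TP+FP) = 12/24 = 1/2
R = TP/(TP+FN) = 12/13 = 12/13
beta^2 = 1/2^2 = 1/4
(1 + beta^2) = 5/4
Numerator = (1+beta^2)*P*R = 15/26
Denominator = beta^2*P + R = 1/8 + 12/13 = 109/104
F_beta = 60/109

60/109


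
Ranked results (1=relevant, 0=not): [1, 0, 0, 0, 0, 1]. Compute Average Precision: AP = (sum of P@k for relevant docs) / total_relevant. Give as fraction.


Computing P@k for each relevant position:
Position 1: relevant, P@1 = 1/1 = 1
Position 2: not relevant
Position 3: not relevant
Position 4: not relevant
Position 5: not relevant
Position 6: relevant, P@6 = 2/6 = 1/3
Sum of P@k = 1 + 1/3 = 4/3
AP = 4/3 / 2 = 2/3

2/3


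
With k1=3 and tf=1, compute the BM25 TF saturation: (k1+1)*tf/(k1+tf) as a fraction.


BM25 TF component = (k1+1)*tf / (k1+tf)
k1 = 3, tf = 1
Numerator = (3+1)*1 = 4
Denominator = 3 + 1 = 4
= 4/4 = 1

1


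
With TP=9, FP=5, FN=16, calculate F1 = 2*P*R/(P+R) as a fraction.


F1 = 2 * P * R / (P + R)
P = TP/(TP+FP) = 9/14 = 9/14
R = TP/(TP+FN) = 9/25 = 9/25
2 * P * R = 2 * 9/14 * 9/25 = 81/175
P + R = 9/14 + 9/25 = 351/350
F1 = 81/175 / 351/350 = 6/13

6/13


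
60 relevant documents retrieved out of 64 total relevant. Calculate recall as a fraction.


Recall = retrieved_relevant / total_relevant
= 60 / 64
= 60 / (60 + 4)
= 15/16

15/16


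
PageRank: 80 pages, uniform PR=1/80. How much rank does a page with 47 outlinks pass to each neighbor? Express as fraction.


Initial PR = 1/80 = 1/80
Outlinks = 47
Contribution per link = PR / outlinks
= 1/80 / 47
= 1/3760

1/3760


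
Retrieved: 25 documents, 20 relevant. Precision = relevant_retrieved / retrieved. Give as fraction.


Precision = relevant_retrieved / total_retrieved
= 20 / 25
= 20 / (20 + 5)
= 4/5

4/5


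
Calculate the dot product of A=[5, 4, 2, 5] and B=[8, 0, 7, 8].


Dot product = sum of element-wise products
A[0]*B[0] = 5*8 = 40
A[1]*B[1] = 4*0 = 0
A[2]*B[2] = 2*7 = 14
A[3]*B[3] = 5*8 = 40
Sum = 40 + 0 + 14 + 40 = 94

94


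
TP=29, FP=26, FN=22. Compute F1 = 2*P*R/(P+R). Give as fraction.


F1 = 2 * P * R / (P + R)
P = TP/(TP+FP) = 29/55 = 29/55
R = TP/(TP+FN) = 29/51 = 29/51
2 * P * R = 2 * 29/55 * 29/51 = 1682/2805
P + R = 29/55 + 29/51 = 3074/2805
F1 = 1682/2805 / 3074/2805 = 29/53

29/53


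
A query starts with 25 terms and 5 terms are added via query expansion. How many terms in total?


Original terms: 25
Expansion terms: 5
Total = 25 + 5 = 30

30


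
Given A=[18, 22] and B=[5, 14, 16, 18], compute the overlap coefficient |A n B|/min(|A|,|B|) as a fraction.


A intersect B = [18]
|A intersect B| = 1
min(|A|, |B|) = min(2, 4) = 2
Overlap = 1 / 2 = 1/2

1/2


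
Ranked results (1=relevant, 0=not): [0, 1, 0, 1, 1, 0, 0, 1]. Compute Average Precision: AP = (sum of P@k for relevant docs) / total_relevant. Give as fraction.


Computing P@k for each relevant position:
Position 1: not relevant
Position 2: relevant, P@2 = 1/2 = 1/2
Position 3: not relevant
Position 4: relevant, P@4 = 2/4 = 1/2
Position 5: relevant, P@5 = 3/5 = 3/5
Position 6: not relevant
Position 7: not relevant
Position 8: relevant, P@8 = 4/8 = 1/2
Sum of P@k = 1/2 + 1/2 + 3/5 + 1/2 = 21/10
AP = 21/10 / 4 = 21/40

21/40


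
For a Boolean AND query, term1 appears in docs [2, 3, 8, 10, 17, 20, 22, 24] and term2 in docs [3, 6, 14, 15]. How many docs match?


Boolean AND: find intersection of posting lists
term1 docs: [2, 3, 8, 10, 17, 20, 22, 24]
term2 docs: [3, 6, 14, 15]
Intersection: [3]
|intersection| = 1

1


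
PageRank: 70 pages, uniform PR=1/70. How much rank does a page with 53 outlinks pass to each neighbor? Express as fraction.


Initial PR = 1/70 = 1/70
Outlinks = 53
Contribution per link = PR / outlinks
= 1/70 / 53
= 1/3710

1/3710


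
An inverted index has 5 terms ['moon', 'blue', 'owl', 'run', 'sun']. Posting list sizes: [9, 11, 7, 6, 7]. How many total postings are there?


Summing posting list sizes:
'moon': 9 postings
'blue': 11 postings
'owl': 7 postings
'run': 6 postings
'sun': 7 postings
Total = 9 + 11 + 7 + 6 + 7 = 40

40


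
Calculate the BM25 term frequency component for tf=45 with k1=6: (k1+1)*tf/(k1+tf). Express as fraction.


BM25 TF component = (k1+1)*tf / (k1+tf)
k1 = 6, tf = 45
Numerator = (6+1)*45 = 315
Denominator = 6 + 45 = 51
= 315/51 = 105/17

105/17


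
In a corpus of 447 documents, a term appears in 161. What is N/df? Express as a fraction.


IDF ratio = N / df
= 447 / 161
= 447/161

447/161


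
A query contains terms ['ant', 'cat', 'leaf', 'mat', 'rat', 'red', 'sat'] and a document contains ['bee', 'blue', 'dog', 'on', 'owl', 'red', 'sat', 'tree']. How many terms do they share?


Query terms: ['ant', 'cat', 'leaf', 'mat', 'rat', 'red', 'sat']
Document terms: ['bee', 'blue', 'dog', 'on', 'owl', 'red', 'sat', 'tree']
Common terms: ['red', 'sat']
Overlap count = 2

2


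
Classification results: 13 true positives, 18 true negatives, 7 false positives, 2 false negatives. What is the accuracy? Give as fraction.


Accuracy = (TP + TN) / (TP + TN + FP + FN)
TP + TN = 13 + 18 = 31
Total = 13 + 18 + 7 + 2 = 40
Accuracy = 31 / 40 = 31/40

31/40


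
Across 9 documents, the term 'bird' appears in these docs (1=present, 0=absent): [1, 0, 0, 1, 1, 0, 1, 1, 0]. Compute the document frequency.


Checking each document for 'bird':
Doc 1: present
Doc 2: absent
Doc 3: absent
Doc 4: present
Doc 5: present
Doc 6: absent
Doc 7: present
Doc 8: present
Doc 9: absent
df = sum of presences = 1 + 0 + 0 + 1 + 1 + 0 + 1 + 1 + 0 = 5

5


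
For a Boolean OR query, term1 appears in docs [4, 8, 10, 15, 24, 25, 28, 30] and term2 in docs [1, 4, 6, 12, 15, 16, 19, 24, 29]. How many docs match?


Boolean OR: find union of posting lists
term1 docs: [4, 8, 10, 15, 24, 25, 28, 30]
term2 docs: [1, 4, 6, 12, 15, 16, 19, 24, 29]
Union: [1, 4, 6, 8, 10, 12, 15, 16, 19, 24, 25, 28, 29, 30]
|union| = 14

14


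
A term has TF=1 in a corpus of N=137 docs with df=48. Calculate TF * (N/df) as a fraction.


TF * (N/df)
= 1 * (137/48)
= 1 * 137/48
= 137/48

137/48


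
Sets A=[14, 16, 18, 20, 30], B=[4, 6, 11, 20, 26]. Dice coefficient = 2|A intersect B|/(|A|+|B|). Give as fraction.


A intersect B = [20]
|A intersect B| = 1
|A| = 5, |B| = 5
Dice = 2*1 / (5+5)
= 2 / 10 = 1/5

1/5


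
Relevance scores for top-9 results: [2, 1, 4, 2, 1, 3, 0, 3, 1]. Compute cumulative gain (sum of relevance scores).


Cumulative Gain = sum of relevance scores
Position 1: rel=2, running sum=2
Position 2: rel=1, running sum=3
Position 3: rel=4, running sum=7
Position 4: rel=2, running sum=9
Position 5: rel=1, running sum=10
Position 6: rel=3, running sum=13
Position 7: rel=0, running sum=13
Position 8: rel=3, running sum=16
Position 9: rel=1, running sum=17
CG = 17

17


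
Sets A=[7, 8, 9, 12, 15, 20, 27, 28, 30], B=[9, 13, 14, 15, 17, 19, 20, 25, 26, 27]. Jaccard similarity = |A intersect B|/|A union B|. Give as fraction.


A intersect B = [9, 15, 20, 27]
|A intersect B| = 4
A union B = [7, 8, 9, 12, 13, 14, 15, 17, 19, 20, 25, 26, 27, 28, 30]
|A union B| = 15
Jaccard = 4/15 = 4/15

4/15


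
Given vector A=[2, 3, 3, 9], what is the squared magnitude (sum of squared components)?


|A|^2 = sum of squared components
A[0]^2 = 2^2 = 4
A[1]^2 = 3^2 = 9
A[2]^2 = 3^2 = 9
A[3]^2 = 9^2 = 81
Sum = 4 + 9 + 9 + 81 = 103

103


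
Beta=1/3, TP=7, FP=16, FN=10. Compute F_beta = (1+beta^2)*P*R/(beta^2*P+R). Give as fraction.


P = TP/(TP+FP) = 7/23 = 7/23
R = TP/(TP+FN) = 7/17 = 7/17
beta^2 = 1/3^2 = 1/9
(1 + beta^2) = 10/9
Numerator = (1+beta^2)*P*R = 490/3519
Denominator = beta^2*P + R = 7/207 + 7/17 = 1568/3519
F_beta = 5/16

5/16


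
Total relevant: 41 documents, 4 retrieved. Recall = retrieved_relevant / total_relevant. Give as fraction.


Recall = retrieved_relevant / total_relevant
= 4 / 41
= 4 / (4 + 37)
= 4/41

4/41


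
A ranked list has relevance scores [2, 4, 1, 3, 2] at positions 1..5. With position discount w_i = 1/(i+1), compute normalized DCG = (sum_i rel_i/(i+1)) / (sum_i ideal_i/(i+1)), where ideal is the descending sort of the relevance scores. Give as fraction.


Position discount weights w_i = 1/(i+1) for i=1..5:
Weights = [1/2, 1/3, 1/4, 1/5, 1/6]
Actual relevance: [2, 4, 1, 3, 2]
DCG = 2/2 + 4/3 + 1/4 + 3/5 + 2/6 = 211/60
Ideal relevance (sorted desc): [4, 3, 2, 2, 1]
Ideal DCG = 4/2 + 3/3 + 2/4 + 2/5 + 1/6 = 61/15
nDCG = DCG / ideal_DCG = 211/60 / 61/15 = 211/244

211/244


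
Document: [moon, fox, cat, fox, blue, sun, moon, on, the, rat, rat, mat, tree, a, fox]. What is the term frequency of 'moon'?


Document has 15 words
Scanning for 'moon':
Found at positions: [0, 6]
Count = 2

2


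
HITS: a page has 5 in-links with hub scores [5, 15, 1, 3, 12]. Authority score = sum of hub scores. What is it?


Authority = sum of hub scores of in-linkers
In-link 1: hub score = 5
In-link 2: hub score = 15
In-link 3: hub score = 1
In-link 4: hub score = 3
In-link 5: hub score = 12
Authority = 5 + 15 + 1 + 3 + 12 = 36

36


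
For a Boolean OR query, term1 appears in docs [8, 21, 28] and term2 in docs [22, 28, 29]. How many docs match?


Boolean OR: find union of posting lists
term1 docs: [8, 21, 28]
term2 docs: [22, 28, 29]
Union: [8, 21, 22, 28, 29]
|union| = 5

5


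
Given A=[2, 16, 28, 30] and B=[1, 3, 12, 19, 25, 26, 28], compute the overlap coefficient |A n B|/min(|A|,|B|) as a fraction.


A intersect B = [28]
|A intersect B| = 1
min(|A|, |B|) = min(4, 7) = 4
Overlap = 1 / 4 = 1/4

1/4


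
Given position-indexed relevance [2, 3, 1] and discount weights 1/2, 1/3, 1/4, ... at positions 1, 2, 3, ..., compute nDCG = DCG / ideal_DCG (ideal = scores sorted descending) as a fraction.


Position discount weights w_i = 1/(i+1) for i=1..3:
Weights = [1/2, 1/3, 1/4]
Actual relevance: [2, 3, 1]
DCG = 2/2 + 3/3 + 1/4 = 9/4
Ideal relevance (sorted desc): [3, 2, 1]
Ideal DCG = 3/2 + 2/3 + 1/4 = 29/12
nDCG = DCG / ideal_DCG = 9/4 / 29/12 = 27/29

27/29


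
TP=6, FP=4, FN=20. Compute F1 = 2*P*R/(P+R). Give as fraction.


F1 = 2 * P * R / (P + R)
P = TP/(TP+FP) = 6/10 = 3/5
R = TP/(TP+FN) = 6/26 = 3/13
2 * P * R = 2 * 3/5 * 3/13 = 18/65
P + R = 3/5 + 3/13 = 54/65
F1 = 18/65 / 54/65 = 1/3

1/3


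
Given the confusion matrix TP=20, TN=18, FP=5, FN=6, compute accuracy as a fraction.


Accuracy = (TP + TN) / (TP + TN + FP + FN)
TP + TN = 20 + 18 = 38
Total = 20 + 18 + 5 + 6 = 49
Accuracy = 38 / 49 = 38/49

38/49


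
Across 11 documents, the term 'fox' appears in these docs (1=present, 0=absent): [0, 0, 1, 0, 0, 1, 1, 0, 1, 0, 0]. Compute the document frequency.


Checking each document for 'fox':
Doc 1: absent
Doc 2: absent
Doc 3: present
Doc 4: absent
Doc 5: absent
Doc 6: present
Doc 7: present
Doc 8: absent
Doc 9: present
Doc 10: absent
Doc 11: absent
df = sum of presences = 0 + 0 + 1 + 0 + 0 + 1 + 1 + 0 + 1 + 0 + 0 = 4

4


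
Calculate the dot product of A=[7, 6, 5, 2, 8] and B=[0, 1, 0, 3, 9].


Dot product = sum of element-wise products
A[0]*B[0] = 7*0 = 0
A[1]*B[1] = 6*1 = 6
A[2]*B[2] = 5*0 = 0
A[3]*B[3] = 2*3 = 6
A[4]*B[4] = 8*9 = 72
Sum = 0 + 6 + 0 + 6 + 72 = 84

84


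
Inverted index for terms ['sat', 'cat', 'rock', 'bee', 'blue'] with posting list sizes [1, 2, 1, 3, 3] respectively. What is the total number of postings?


Summing posting list sizes:
'sat': 1 postings
'cat': 2 postings
'rock': 1 postings
'bee': 3 postings
'blue': 3 postings
Total = 1 + 2 + 1 + 3 + 3 = 10

10


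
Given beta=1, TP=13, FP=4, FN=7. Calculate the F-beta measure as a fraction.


P = TP/(TP+FP) = 13/17 = 13/17
R = TP/(TP+FN) = 13/20 = 13/20
beta^2 = 1^2 = 1
(1 + beta^2) = 2
Numerator = (1+beta^2)*P*R = 169/170
Denominator = beta^2*P + R = 13/17 + 13/20 = 481/340
F_beta = 26/37

26/37


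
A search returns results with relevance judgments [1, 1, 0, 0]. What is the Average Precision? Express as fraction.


Computing P@k for each relevant position:
Position 1: relevant, P@1 = 1/1 = 1
Position 2: relevant, P@2 = 2/2 = 1
Position 3: not relevant
Position 4: not relevant
Sum of P@k = 1 + 1 = 2
AP = 2 / 2 = 1

1


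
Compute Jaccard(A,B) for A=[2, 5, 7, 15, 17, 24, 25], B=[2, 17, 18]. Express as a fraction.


A intersect B = [2, 17]
|A intersect B| = 2
A union B = [2, 5, 7, 15, 17, 18, 24, 25]
|A union B| = 8
Jaccard = 2/8 = 1/4

1/4


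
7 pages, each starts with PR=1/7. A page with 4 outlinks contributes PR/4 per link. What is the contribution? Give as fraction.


Initial PR = 1/7 = 1/7
Outlinks = 4
Contribution per link = PR / outlinks
= 1/7 / 4
= 1/28

1/28


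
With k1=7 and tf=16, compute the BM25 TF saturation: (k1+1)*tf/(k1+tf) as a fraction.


BM25 TF component = (k1+1)*tf / (k1+tf)
k1 = 7, tf = 16
Numerator = (7+1)*16 = 128
Denominator = 7 + 16 = 23
= 128/23 = 128/23

128/23


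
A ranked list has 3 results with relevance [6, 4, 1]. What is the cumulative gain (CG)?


Cumulative Gain = sum of relevance scores
Position 1: rel=6, running sum=6
Position 2: rel=4, running sum=10
Position 3: rel=1, running sum=11
CG = 11

11


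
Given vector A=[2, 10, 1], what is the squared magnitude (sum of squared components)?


|A|^2 = sum of squared components
A[0]^2 = 2^2 = 4
A[1]^2 = 10^2 = 100
A[2]^2 = 1^2 = 1
Sum = 4 + 100 + 1 = 105

105


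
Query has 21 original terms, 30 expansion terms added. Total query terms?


Original terms: 21
Expansion terms: 30
Total = 21 + 30 = 51

51


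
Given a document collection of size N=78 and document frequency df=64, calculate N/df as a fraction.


IDF ratio = N / df
= 78 / 64
= 39/32

39/32


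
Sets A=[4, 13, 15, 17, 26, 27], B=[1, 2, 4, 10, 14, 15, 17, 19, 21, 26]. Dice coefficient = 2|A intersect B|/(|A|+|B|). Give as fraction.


A intersect B = [4, 15, 17, 26]
|A intersect B| = 4
|A| = 6, |B| = 10
Dice = 2*4 / (6+10)
= 8 / 16 = 1/2

1/2


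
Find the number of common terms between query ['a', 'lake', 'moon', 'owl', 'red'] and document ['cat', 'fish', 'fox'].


Query terms: ['a', 'lake', 'moon', 'owl', 'red']
Document terms: ['cat', 'fish', 'fox']
Common terms: []
Overlap count = 0

0


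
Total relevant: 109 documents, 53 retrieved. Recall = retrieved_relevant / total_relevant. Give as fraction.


Recall = retrieved_relevant / total_relevant
= 53 / 109
= 53 / (53 + 56)
= 53/109

53/109


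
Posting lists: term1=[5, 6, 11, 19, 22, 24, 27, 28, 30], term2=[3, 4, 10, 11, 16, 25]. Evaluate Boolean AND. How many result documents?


Boolean AND: find intersection of posting lists
term1 docs: [5, 6, 11, 19, 22, 24, 27, 28, 30]
term2 docs: [3, 4, 10, 11, 16, 25]
Intersection: [11]
|intersection| = 1

1


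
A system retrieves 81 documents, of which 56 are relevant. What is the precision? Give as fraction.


Precision = relevant_retrieved / total_retrieved
= 56 / 81
= 56 / (56 + 25)
= 56/81

56/81


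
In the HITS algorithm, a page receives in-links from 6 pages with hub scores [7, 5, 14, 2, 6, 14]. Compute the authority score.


Authority = sum of hub scores of in-linkers
In-link 1: hub score = 7
In-link 2: hub score = 5
In-link 3: hub score = 14
In-link 4: hub score = 2
In-link 5: hub score = 6
In-link 6: hub score = 14
Authority = 7 + 5 + 14 + 2 + 6 + 14 = 48

48


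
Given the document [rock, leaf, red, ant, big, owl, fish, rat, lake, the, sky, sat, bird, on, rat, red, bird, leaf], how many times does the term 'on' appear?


Document has 18 words
Scanning for 'on':
Found at positions: [13]
Count = 1

1


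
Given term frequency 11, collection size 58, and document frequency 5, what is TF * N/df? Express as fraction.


TF * (N/df)
= 11 * (58/5)
= 11 * 58/5
= 638/5

638/5


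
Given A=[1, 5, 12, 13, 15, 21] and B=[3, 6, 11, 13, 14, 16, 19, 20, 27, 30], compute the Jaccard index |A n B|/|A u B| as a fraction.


A intersect B = [13]
|A intersect B| = 1
A union B = [1, 3, 5, 6, 11, 12, 13, 14, 15, 16, 19, 20, 21, 27, 30]
|A union B| = 15
Jaccard = 1/15 = 1/15

1/15


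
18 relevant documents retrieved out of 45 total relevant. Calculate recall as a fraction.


Recall = retrieved_relevant / total_relevant
= 18 / 45
= 18 / (18 + 27)
= 2/5

2/5


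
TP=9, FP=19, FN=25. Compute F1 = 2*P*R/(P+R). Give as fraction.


F1 = 2 * P * R / (P + R)
P = TP/(TP+FP) = 9/28 = 9/28
R = TP/(TP+FN) = 9/34 = 9/34
2 * P * R = 2 * 9/28 * 9/34 = 81/476
P + R = 9/28 + 9/34 = 279/476
F1 = 81/476 / 279/476 = 9/31

9/31


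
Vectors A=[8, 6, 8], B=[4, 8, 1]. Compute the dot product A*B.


Dot product = sum of element-wise products
A[0]*B[0] = 8*4 = 32
A[1]*B[1] = 6*8 = 48
A[2]*B[2] = 8*1 = 8
Sum = 32 + 48 + 8 = 88

88


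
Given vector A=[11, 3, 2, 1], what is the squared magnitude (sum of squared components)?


|A|^2 = sum of squared components
A[0]^2 = 11^2 = 121
A[1]^2 = 3^2 = 9
A[2]^2 = 2^2 = 4
A[3]^2 = 1^2 = 1
Sum = 121 + 9 + 4 + 1 = 135

135


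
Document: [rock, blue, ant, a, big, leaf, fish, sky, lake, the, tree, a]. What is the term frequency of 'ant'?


Document has 12 words
Scanning for 'ant':
Found at positions: [2]
Count = 1

1


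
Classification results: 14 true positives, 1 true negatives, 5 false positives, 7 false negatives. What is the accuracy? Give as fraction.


Accuracy = (TP + TN) / (TP + TN + FP + FN)
TP + TN = 14 + 1 = 15
Total = 14 + 1 + 5 + 7 = 27
Accuracy = 15 / 27 = 5/9

5/9


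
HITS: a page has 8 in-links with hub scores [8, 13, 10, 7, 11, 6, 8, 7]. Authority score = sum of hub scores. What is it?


Authority = sum of hub scores of in-linkers
In-link 1: hub score = 8
In-link 2: hub score = 13
In-link 3: hub score = 10
In-link 4: hub score = 7
In-link 5: hub score = 11
In-link 6: hub score = 6
In-link 7: hub score = 8
In-link 8: hub score = 7
Authority = 8 + 13 + 10 + 7 + 11 + 6 + 8 + 7 = 70

70


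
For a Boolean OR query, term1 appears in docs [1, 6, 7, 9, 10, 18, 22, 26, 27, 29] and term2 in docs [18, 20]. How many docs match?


Boolean OR: find union of posting lists
term1 docs: [1, 6, 7, 9, 10, 18, 22, 26, 27, 29]
term2 docs: [18, 20]
Union: [1, 6, 7, 9, 10, 18, 20, 22, 26, 27, 29]
|union| = 11

11


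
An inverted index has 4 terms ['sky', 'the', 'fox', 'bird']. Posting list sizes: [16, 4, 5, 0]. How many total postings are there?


Summing posting list sizes:
'sky': 16 postings
'the': 4 postings
'fox': 5 postings
'bird': 0 postings
Total = 16 + 4 + 5 + 0 = 25

25


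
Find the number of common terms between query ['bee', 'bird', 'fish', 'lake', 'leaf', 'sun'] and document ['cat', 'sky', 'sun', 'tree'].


Query terms: ['bee', 'bird', 'fish', 'lake', 'leaf', 'sun']
Document terms: ['cat', 'sky', 'sun', 'tree']
Common terms: ['sun']
Overlap count = 1

1


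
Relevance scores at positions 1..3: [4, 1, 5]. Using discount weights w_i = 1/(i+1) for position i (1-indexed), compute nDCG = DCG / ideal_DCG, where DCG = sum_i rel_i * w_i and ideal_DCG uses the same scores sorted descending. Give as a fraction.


Position discount weights w_i = 1/(i+1) for i=1..3:
Weights = [1/2, 1/3, 1/4]
Actual relevance: [4, 1, 5]
DCG = 4/2 + 1/3 + 5/4 = 43/12
Ideal relevance (sorted desc): [5, 4, 1]
Ideal DCG = 5/2 + 4/3 + 1/4 = 49/12
nDCG = DCG / ideal_DCG = 43/12 / 49/12 = 43/49

43/49


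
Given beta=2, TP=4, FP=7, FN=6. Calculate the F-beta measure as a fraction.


P = TP/(TP+FP) = 4/11 = 4/11
R = TP/(TP+FN) = 4/10 = 2/5
beta^2 = 2^2 = 4
(1 + beta^2) = 5
Numerator = (1+beta^2)*P*R = 8/11
Denominator = beta^2*P + R = 16/11 + 2/5 = 102/55
F_beta = 20/51

20/51


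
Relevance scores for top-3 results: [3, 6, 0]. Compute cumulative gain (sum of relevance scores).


Cumulative Gain = sum of relevance scores
Position 1: rel=3, running sum=3
Position 2: rel=6, running sum=9
Position 3: rel=0, running sum=9
CG = 9

9


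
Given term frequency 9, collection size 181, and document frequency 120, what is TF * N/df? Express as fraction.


TF * (N/df)
= 9 * (181/120)
= 9 * 181/120
= 543/40

543/40


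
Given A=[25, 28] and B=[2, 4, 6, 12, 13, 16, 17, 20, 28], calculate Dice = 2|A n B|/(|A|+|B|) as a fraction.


A intersect B = [28]
|A intersect B| = 1
|A| = 2, |B| = 9
Dice = 2*1 / (2+9)
= 2 / 11 = 2/11

2/11


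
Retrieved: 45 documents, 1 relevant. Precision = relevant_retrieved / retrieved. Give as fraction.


Precision = relevant_retrieved / total_retrieved
= 1 / 45
= 1 / (1 + 44)
= 1/45

1/45


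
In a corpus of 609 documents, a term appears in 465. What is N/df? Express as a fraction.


IDF ratio = N / df
= 609 / 465
= 203/155

203/155


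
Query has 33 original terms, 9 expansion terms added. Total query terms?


Original terms: 33
Expansion terms: 9
Total = 33 + 9 = 42

42


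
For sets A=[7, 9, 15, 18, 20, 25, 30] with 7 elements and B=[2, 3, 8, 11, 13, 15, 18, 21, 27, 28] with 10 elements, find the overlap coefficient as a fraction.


A intersect B = [15, 18]
|A intersect B| = 2
min(|A|, |B|) = min(7, 10) = 7
Overlap = 2 / 7 = 2/7

2/7


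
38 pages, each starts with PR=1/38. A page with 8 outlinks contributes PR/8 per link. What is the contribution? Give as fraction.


Initial PR = 1/38 = 1/38
Outlinks = 8
Contribution per link = PR / outlinks
= 1/38 / 8
= 1/304

1/304


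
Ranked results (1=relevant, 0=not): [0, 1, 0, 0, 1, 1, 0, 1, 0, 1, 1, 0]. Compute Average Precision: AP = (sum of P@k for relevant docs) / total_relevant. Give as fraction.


Computing P@k for each relevant position:
Position 1: not relevant
Position 2: relevant, P@2 = 1/2 = 1/2
Position 3: not relevant
Position 4: not relevant
Position 5: relevant, P@5 = 2/5 = 2/5
Position 6: relevant, P@6 = 3/6 = 1/2
Position 7: not relevant
Position 8: relevant, P@8 = 4/8 = 1/2
Position 9: not relevant
Position 10: relevant, P@10 = 5/10 = 1/2
Position 11: relevant, P@11 = 6/11 = 6/11
Position 12: not relevant
Sum of P@k = 1/2 + 2/5 + 1/2 + 1/2 + 1/2 + 6/11 = 162/55
AP = 162/55 / 6 = 27/55

27/55


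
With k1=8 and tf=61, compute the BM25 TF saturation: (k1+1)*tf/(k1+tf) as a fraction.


BM25 TF component = (k1+1)*tf / (k1+tf)
k1 = 8, tf = 61
Numerator = (8+1)*61 = 549
Denominator = 8 + 61 = 69
= 549/69 = 183/23

183/23


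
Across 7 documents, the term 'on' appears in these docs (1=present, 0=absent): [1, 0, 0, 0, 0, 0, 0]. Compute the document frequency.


Checking each document for 'on':
Doc 1: present
Doc 2: absent
Doc 3: absent
Doc 4: absent
Doc 5: absent
Doc 6: absent
Doc 7: absent
df = sum of presences = 1 + 0 + 0 + 0 + 0 + 0 + 0 = 1

1


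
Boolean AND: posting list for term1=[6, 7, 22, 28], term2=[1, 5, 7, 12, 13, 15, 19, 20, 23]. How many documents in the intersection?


Boolean AND: find intersection of posting lists
term1 docs: [6, 7, 22, 28]
term2 docs: [1, 5, 7, 12, 13, 15, 19, 20, 23]
Intersection: [7]
|intersection| = 1

1


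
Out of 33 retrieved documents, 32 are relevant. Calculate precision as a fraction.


Precision = relevant_retrieved / total_retrieved
= 32 / 33
= 32 / (32 + 1)
= 32/33

32/33


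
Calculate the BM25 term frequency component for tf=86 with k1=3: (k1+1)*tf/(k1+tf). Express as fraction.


BM25 TF component = (k1+1)*tf / (k1+tf)
k1 = 3, tf = 86
Numerator = (3+1)*86 = 344
Denominator = 3 + 86 = 89
= 344/89 = 344/89

344/89


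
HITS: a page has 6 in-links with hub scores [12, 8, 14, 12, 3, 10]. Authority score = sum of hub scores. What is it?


Authority = sum of hub scores of in-linkers
In-link 1: hub score = 12
In-link 2: hub score = 8
In-link 3: hub score = 14
In-link 4: hub score = 12
In-link 5: hub score = 3
In-link 6: hub score = 10
Authority = 12 + 8 + 14 + 12 + 3 + 10 = 59

59


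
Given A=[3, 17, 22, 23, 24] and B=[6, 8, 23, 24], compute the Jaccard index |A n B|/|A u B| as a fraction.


A intersect B = [23, 24]
|A intersect B| = 2
A union B = [3, 6, 8, 17, 22, 23, 24]
|A union B| = 7
Jaccard = 2/7 = 2/7

2/7


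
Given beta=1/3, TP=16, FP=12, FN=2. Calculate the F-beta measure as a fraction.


P = TP/(TP+FP) = 16/28 = 4/7
R = TP/(TP+FN) = 16/18 = 8/9
beta^2 = 1/3^2 = 1/9
(1 + beta^2) = 10/9
Numerator = (1+beta^2)*P*R = 320/567
Denominator = beta^2*P + R = 4/63 + 8/9 = 20/21
F_beta = 16/27

16/27


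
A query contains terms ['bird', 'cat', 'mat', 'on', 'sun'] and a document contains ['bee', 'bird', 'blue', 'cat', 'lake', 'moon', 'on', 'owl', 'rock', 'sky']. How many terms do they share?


Query terms: ['bird', 'cat', 'mat', 'on', 'sun']
Document terms: ['bee', 'bird', 'blue', 'cat', 'lake', 'moon', 'on', 'owl', 'rock', 'sky']
Common terms: ['bird', 'cat', 'on']
Overlap count = 3

3


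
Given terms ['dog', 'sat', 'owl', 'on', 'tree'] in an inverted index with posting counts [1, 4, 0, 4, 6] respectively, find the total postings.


Summing posting list sizes:
'dog': 1 postings
'sat': 4 postings
'owl': 0 postings
'on': 4 postings
'tree': 6 postings
Total = 1 + 4 + 0 + 4 + 6 = 15

15


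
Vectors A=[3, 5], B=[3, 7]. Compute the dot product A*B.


Dot product = sum of element-wise products
A[0]*B[0] = 3*3 = 9
A[1]*B[1] = 5*7 = 35
Sum = 9 + 35 = 44

44


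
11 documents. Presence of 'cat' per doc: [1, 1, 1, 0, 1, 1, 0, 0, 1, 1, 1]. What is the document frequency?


Checking each document for 'cat':
Doc 1: present
Doc 2: present
Doc 3: present
Doc 4: absent
Doc 5: present
Doc 6: present
Doc 7: absent
Doc 8: absent
Doc 9: present
Doc 10: present
Doc 11: present
df = sum of presences = 1 + 1 + 1 + 0 + 1 + 1 + 0 + 0 + 1 + 1 + 1 = 8

8


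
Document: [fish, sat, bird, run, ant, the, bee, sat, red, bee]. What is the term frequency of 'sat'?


Document has 10 words
Scanning for 'sat':
Found at positions: [1, 7]
Count = 2

2


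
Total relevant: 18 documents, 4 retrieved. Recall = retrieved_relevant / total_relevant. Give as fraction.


Recall = retrieved_relevant / total_relevant
= 4 / 18
= 4 / (4 + 14)
= 2/9

2/9


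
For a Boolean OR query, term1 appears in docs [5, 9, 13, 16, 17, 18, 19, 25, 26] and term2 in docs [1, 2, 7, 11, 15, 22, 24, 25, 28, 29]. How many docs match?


Boolean OR: find union of posting lists
term1 docs: [5, 9, 13, 16, 17, 18, 19, 25, 26]
term2 docs: [1, 2, 7, 11, 15, 22, 24, 25, 28, 29]
Union: [1, 2, 5, 7, 9, 11, 13, 15, 16, 17, 18, 19, 22, 24, 25, 26, 28, 29]
|union| = 18

18


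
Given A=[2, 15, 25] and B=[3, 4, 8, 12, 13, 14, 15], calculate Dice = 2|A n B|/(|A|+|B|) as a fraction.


A intersect B = [15]
|A intersect B| = 1
|A| = 3, |B| = 7
Dice = 2*1 / (3+7)
= 2 / 10 = 1/5

1/5


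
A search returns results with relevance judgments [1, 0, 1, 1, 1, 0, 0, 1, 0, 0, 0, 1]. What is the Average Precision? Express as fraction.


Computing P@k for each relevant position:
Position 1: relevant, P@1 = 1/1 = 1
Position 2: not relevant
Position 3: relevant, P@3 = 2/3 = 2/3
Position 4: relevant, P@4 = 3/4 = 3/4
Position 5: relevant, P@5 = 4/5 = 4/5
Position 6: not relevant
Position 7: not relevant
Position 8: relevant, P@8 = 5/8 = 5/8
Position 9: not relevant
Position 10: not relevant
Position 11: not relevant
Position 12: relevant, P@12 = 6/12 = 1/2
Sum of P@k = 1 + 2/3 + 3/4 + 4/5 + 5/8 + 1/2 = 521/120
AP = 521/120 / 6 = 521/720

521/720


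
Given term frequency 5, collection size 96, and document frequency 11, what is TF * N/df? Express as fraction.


TF * (N/df)
= 5 * (96/11)
= 5 * 96/11
= 480/11

480/11


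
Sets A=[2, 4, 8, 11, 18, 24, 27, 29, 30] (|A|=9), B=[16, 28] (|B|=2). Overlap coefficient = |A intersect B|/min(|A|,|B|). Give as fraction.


A intersect B = []
|A intersect B| = 0
min(|A|, |B|) = min(9, 2) = 2
Overlap = 0 / 2 = 0

0


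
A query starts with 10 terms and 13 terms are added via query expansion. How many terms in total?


Original terms: 10
Expansion terms: 13
Total = 10 + 13 = 23

23


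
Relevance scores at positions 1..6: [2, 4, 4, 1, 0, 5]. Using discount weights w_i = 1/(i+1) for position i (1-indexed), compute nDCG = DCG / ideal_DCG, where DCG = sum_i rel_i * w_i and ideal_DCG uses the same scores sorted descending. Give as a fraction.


Position discount weights w_i = 1/(i+1) for i=1..6:
Weights = [1/2, 1/3, 1/4, 1/5, 1/6, 1/7]
Actual relevance: [2, 4, 4, 1, 0, 5]
DCG = 2/2 + 4/3 + 4/4 + 1/5 + 0/6 + 5/7 = 446/105
Ideal relevance (sorted desc): [5, 4, 4, 2, 1, 0]
Ideal DCG = 5/2 + 4/3 + 4/4 + 2/5 + 1/6 + 0/7 = 27/5
nDCG = DCG / ideal_DCG = 446/105 / 27/5 = 446/567

446/567


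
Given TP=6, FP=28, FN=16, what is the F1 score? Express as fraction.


F1 = 2 * P * R / (P + R)
P = TP/(TP+FP) = 6/34 = 3/17
R = TP/(TP+FN) = 6/22 = 3/11
2 * P * R = 2 * 3/17 * 3/11 = 18/187
P + R = 3/17 + 3/11 = 84/187
F1 = 18/187 / 84/187 = 3/14

3/14


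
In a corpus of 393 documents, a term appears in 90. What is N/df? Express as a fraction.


IDF ratio = N / df
= 393 / 90
= 131/30

131/30


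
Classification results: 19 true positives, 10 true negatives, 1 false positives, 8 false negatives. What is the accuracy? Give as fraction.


Accuracy = (TP + TN) / (TP + TN + FP + FN)
TP + TN = 19 + 10 = 29
Total = 19 + 10 + 1 + 8 = 38
Accuracy = 29 / 38 = 29/38

29/38


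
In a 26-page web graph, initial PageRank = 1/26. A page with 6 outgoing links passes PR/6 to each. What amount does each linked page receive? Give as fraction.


Initial PR = 1/26 = 1/26
Outlinks = 6
Contribution per link = PR / outlinks
= 1/26 / 6
= 1/156

1/156


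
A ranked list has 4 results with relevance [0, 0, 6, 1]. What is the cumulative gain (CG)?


Cumulative Gain = sum of relevance scores
Position 1: rel=0, running sum=0
Position 2: rel=0, running sum=0
Position 3: rel=6, running sum=6
Position 4: rel=1, running sum=7
CG = 7

7


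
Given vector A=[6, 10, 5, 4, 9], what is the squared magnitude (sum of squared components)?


|A|^2 = sum of squared components
A[0]^2 = 6^2 = 36
A[1]^2 = 10^2 = 100
A[2]^2 = 5^2 = 25
A[3]^2 = 4^2 = 16
A[4]^2 = 9^2 = 81
Sum = 36 + 100 + 25 + 16 + 81 = 258

258
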